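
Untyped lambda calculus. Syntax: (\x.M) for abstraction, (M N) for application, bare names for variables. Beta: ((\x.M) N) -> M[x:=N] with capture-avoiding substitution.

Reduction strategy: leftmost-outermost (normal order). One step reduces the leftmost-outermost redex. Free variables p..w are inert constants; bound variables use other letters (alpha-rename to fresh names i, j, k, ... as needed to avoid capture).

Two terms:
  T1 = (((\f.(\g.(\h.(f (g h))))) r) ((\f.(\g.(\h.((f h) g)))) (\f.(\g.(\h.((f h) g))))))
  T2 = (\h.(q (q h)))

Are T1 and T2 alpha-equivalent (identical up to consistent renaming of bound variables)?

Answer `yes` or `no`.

Answer: no

Derivation:
Term 1: (((\f.(\g.(\h.(f (g h))))) r) ((\f.(\g.(\h.((f h) g)))) (\f.(\g.(\h.((f h) g))))))
Term 2: (\h.(q (q h)))
Alpha-equivalence: compare structure up to binder renaming.
Result: False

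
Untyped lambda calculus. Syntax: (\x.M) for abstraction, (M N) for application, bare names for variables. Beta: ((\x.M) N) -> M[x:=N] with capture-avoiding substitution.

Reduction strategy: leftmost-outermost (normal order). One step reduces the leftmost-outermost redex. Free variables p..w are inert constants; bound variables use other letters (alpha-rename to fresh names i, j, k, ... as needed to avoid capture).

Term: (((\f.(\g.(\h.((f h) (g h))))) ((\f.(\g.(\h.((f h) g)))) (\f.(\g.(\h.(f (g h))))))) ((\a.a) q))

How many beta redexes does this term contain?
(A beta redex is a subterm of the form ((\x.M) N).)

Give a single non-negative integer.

Term: (((\f.(\g.(\h.((f h) (g h))))) ((\f.(\g.(\h.((f h) g)))) (\f.(\g.(\h.(f (g h))))))) ((\a.a) q))
  Redex: ((\f.(\g.(\h.((f h) (g h))))) ((\f.(\g.(\h.((f h) g)))) (\f.(\g.(\h.(f (g h)))))))
  Redex: ((\f.(\g.(\h.((f h) g)))) (\f.(\g.(\h.(f (g h))))))
  Redex: ((\a.a) q)
Total redexes: 3

Answer: 3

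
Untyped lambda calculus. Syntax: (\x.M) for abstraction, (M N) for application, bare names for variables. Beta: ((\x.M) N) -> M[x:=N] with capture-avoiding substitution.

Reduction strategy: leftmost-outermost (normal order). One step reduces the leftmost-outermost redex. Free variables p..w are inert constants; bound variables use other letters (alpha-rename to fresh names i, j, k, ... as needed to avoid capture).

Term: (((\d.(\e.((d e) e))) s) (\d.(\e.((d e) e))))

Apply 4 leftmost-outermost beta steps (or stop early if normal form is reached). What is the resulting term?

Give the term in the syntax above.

Answer: ((s (\d.(\e.((d e) e)))) (\d.(\e.((d e) e))))

Derivation:
Step 0: (((\d.(\e.((d e) e))) s) (\d.(\e.((d e) e))))
Step 1: ((\e.((s e) e)) (\d.(\e.((d e) e))))
Step 2: ((s (\d.(\e.((d e) e)))) (\d.(\e.((d e) e))))
Step 3: (normal form reached)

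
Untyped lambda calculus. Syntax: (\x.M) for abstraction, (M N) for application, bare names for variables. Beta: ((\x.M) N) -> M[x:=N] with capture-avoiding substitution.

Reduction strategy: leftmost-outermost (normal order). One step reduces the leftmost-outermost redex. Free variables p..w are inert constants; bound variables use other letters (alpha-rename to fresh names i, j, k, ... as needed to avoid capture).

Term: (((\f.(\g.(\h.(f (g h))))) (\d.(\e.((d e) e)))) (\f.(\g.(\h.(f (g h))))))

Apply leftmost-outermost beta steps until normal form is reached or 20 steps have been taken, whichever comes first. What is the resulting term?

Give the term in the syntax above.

Answer: (\h.(\e.(h (e e))))

Derivation:
Step 0: (((\f.(\g.(\h.(f (g h))))) (\d.(\e.((d e) e)))) (\f.(\g.(\h.(f (g h))))))
Step 1: ((\g.(\h.((\d.(\e.((d e) e))) (g h)))) (\f.(\g.(\h.(f (g h))))))
Step 2: (\h.((\d.(\e.((d e) e))) ((\f.(\g.(\h.(f (g h))))) h)))
Step 3: (\h.(\e.((((\f.(\g.(\h.(f (g h))))) h) e) e)))
Step 4: (\h.(\e.(((\g.(\i.(h (g i)))) e) e)))
Step 5: (\h.(\e.((\i.(h (e i))) e)))
Step 6: (\h.(\e.(h (e e))))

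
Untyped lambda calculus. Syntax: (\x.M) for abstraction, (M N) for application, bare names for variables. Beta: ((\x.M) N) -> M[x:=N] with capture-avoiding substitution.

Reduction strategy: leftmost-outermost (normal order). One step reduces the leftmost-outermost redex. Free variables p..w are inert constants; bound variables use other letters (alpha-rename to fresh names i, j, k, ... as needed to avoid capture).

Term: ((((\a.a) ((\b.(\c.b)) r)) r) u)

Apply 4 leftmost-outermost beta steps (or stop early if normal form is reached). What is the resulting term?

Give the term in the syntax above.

Answer: (r u)

Derivation:
Step 0: ((((\a.a) ((\b.(\c.b)) r)) r) u)
Step 1: ((((\b.(\c.b)) r) r) u)
Step 2: (((\c.r) r) u)
Step 3: (r u)
Step 4: (normal form reached)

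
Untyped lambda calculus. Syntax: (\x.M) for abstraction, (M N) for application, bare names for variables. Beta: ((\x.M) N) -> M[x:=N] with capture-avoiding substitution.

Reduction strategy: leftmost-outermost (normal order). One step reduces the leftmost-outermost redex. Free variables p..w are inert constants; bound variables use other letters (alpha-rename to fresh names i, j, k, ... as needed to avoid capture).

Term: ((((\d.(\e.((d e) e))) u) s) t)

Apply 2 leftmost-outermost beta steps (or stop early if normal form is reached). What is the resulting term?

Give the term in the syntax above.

Answer: (((u s) s) t)

Derivation:
Step 0: ((((\d.(\e.((d e) e))) u) s) t)
Step 1: (((\e.((u e) e)) s) t)
Step 2: (((u s) s) t)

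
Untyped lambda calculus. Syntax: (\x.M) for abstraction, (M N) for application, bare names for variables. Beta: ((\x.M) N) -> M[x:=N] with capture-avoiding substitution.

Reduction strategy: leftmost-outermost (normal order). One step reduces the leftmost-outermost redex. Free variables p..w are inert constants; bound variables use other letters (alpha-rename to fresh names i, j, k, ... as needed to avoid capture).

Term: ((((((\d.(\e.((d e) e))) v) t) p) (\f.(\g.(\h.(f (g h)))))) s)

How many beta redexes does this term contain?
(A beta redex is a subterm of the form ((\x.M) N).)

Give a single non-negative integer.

Term: ((((((\d.(\e.((d e) e))) v) t) p) (\f.(\g.(\h.(f (g h)))))) s)
  Redex: ((\d.(\e.((d e) e))) v)
Total redexes: 1

Answer: 1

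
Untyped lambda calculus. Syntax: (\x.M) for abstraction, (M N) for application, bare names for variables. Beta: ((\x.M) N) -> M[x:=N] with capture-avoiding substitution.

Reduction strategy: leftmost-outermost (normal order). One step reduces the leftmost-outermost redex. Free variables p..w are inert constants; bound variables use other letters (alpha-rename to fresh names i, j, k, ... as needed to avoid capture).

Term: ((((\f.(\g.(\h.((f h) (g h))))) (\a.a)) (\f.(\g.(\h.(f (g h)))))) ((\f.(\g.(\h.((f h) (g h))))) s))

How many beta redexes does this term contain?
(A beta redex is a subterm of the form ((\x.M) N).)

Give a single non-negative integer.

Term: ((((\f.(\g.(\h.((f h) (g h))))) (\a.a)) (\f.(\g.(\h.(f (g h)))))) ((\f.(\g.(\h.((f h) (g h))))) s))
  Redex: ((\f.(\g.(\h.((f h) (g h))))) (\a.a))
  Redex: ((\f.(\g.(\h.((f h) (g h))))) s)
Total redexes: 2

Answer: 2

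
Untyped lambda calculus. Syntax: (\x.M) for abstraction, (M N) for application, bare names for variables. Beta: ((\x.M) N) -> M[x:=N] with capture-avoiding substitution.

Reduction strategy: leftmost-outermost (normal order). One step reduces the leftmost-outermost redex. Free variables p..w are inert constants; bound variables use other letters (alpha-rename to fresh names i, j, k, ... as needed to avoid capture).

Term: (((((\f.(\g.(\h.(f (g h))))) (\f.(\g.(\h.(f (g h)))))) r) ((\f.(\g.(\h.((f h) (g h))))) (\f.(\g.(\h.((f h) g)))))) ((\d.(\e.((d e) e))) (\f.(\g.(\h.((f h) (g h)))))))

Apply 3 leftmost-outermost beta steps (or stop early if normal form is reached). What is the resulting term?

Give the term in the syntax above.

Step 0: (((((\f.(\g.(\h.(f (g h))))) (\f.(\g.(\h.(f (g h)))))) r) ((\f.(\g.(\h.((f h) (g h))))) (\f.(\g.(\h.((f h) g)))))) ((\d.(\e.((d e) e))) (\f.(\g.(\h.((f h) (g h)))))))
Step 1: ((((\g.(\h.((\f.(\g.(\h.(f (g h))))) (g h)))) r) ((\f.(\g.(\h.((f h) (g h))))) (\f.(\g.(\h.((f h) g)))))) ((\d.(\e.((d e) e))) (\f.(\g.(\h.((f h) (g h)))))))
Step 2: (((\h.((\f.(\g.(\h.(f (g h))))) (r h))) ((\f.(\g.(\h.((f h) (g h))))) (\f.(\g.(\h.((f h) g)))))) ((\d.(\e.((d e) e))) (\f.(\g.(\h.((f h) (g h)))))))
Step 3: (((\f.(\g.(\h.(f (g h))))) (r ((\f.(\g.(\h.((f h) (g h))))) (\f.(\g.(\h.((f h) g))))))) ((\d.(\e.((d e) e))) (\f.(\g.(\h.((f h) (g h)))))))

Answer: (((\f.(\g.(\h.(f (g h))))) (r ((\f.(\g.(\h.((f h) (g h))))) (\f.(\g.(\h.((f h) g))))))) ((\d.(\e.((d e) e))) (\f.(\g.(\h.((f h) (g h)))))))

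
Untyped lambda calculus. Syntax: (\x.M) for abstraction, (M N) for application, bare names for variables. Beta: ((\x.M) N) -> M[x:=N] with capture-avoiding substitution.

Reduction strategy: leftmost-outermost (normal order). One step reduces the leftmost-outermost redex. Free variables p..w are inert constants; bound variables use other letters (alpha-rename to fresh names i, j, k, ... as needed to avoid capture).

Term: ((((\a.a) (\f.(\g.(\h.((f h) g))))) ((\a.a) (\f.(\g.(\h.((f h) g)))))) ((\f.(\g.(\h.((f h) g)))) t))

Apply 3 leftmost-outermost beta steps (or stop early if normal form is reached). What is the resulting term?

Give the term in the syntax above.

Answer: (\h.((((\a.a) (\f.(\g.(\h.((f h) g))))) h) ((\f.(\g.(\h.((f h) g)))) t)))

Derivation:
Step 0: ((((\a.a) (\f.(\g.(\h.((f h) g))))) ((\a.a) (\f.(\g.(\h.((f h) g)))))) ((\f.(\g.(\h.((f h) g)))) t))
Step 1: (((\f.(\g.(\h.((f h) g)))) ((\a.a) (\f.(\g.(\h.((f h) g)))))) ((\f.(\g.(\h.((f h) g)))) t))
Step 2: ((\g.(\h.((((\a.a) (\f.(\g.(\h.((f h) g))))) h) g))) ((\f.(\g.(\h.((f h) g)))) t))
Step 3: (\h.((((\a.a) (\f.(\g.(\h.((f h) g))))) h) ((\f.(\g.(\h.((f h) g)))) t)))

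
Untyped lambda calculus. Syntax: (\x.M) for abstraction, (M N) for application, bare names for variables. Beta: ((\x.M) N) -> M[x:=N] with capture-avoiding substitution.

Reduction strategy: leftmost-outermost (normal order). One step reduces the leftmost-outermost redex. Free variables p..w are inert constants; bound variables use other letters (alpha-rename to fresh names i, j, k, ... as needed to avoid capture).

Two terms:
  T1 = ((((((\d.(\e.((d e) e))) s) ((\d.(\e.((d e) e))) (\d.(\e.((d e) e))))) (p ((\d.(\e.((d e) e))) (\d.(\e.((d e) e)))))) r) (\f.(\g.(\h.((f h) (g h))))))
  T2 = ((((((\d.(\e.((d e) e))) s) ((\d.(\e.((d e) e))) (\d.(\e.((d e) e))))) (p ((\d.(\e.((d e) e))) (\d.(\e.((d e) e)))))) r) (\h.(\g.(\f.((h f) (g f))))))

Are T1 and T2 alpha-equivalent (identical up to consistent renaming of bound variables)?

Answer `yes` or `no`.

Answer: yes

Derivation:
Term 1: ((((((\d.(\e.((d e) e))) s) ((\d.(\e.((d e) e))) (\d.(\e.((d e) e))))) (p ((\d.(\e.((d e) e))) (\d.(\e.((d e) e)))))) r) (\f.(\g.(\h.((f h) (g h))))))
Term 2: ((((((\d.(\e.((d e) e))) s) ((\d.(\e.((d e) e))) (\d.(\e.((d e) e))))) (p ((\d.(\e.((d e) e))) (\d.(\e.((d e) e)))))) r) (\h.(\g.(\f.((h f) (g f))))))
Alpha-equivalence: compare structure up to binder renaming.
Result: True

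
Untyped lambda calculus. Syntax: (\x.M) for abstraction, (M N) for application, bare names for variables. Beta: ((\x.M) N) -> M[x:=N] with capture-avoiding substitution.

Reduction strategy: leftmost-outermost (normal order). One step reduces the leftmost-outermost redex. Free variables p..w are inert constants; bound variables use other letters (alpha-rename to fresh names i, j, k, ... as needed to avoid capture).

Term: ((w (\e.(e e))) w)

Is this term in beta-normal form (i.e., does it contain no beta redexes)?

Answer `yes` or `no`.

Term: ((w (\e.(e e))) w)
No beta redexes found.

Answer: yes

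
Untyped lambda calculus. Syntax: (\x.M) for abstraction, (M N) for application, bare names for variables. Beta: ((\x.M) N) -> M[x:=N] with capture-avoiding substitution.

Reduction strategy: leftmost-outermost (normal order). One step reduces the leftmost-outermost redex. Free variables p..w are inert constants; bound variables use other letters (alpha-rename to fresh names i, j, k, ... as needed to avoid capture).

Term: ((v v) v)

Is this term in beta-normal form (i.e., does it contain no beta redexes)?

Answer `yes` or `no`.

Answer: yes

Derivation:
Term: ((v v) v)
No beta redexes found.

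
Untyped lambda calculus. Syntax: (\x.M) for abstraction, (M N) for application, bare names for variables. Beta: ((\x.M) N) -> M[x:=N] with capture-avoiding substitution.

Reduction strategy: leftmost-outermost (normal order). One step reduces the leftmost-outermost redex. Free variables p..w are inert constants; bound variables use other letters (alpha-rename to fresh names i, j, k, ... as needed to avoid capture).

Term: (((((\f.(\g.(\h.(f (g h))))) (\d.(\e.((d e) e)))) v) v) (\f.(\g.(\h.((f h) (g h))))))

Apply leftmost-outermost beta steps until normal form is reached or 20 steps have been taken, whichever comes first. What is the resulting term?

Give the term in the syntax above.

Step 0: (((((\f.(\g.(\h.(f (g h))))) (\d.(\e.((d e) e)))) v) v) (\f.(\g.(\h.((f h) (g h))))))
Step 1: ((((\g.(\h.((\d.(\e.((d e) e))) (g h)))) v) v) (\f.(\g.(\h.((f h) (g h))))))
Step 2: (((\h.((\d.(\e.((d e) e))) (v h))) v) (\f.(\g.(\h.((f h) (g h))))))
Step 3: (((\d.(\e.((d e) e))) (v v)) (\f.(\g.(\h.((f h) (g h))))))
Step 4: ((\e.(((v v) e) e)) (\f.(\g.(\h.((f h) (g h))))))
Step 5: (((v v) (\f.(\g.(\h.((f h) (g h)))))) (\f.(\g.(\h.((f h) (g h))))))

Answer: (((v v) (\f.(\g.(\h.((f h) (g h)))))) (\f.(\g.(\h.((f h) (g h))))))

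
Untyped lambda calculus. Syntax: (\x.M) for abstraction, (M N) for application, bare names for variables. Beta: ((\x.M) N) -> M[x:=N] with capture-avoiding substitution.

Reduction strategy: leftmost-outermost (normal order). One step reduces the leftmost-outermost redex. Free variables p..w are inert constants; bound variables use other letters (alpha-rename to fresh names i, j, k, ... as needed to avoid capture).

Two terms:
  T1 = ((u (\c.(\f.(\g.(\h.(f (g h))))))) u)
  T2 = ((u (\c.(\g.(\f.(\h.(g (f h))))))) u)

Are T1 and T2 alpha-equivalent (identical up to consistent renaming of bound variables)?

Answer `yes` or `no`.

Term 1: ((u (\c.(\f.(\g.(\h.(f (g h))))))) u)
Term 2: ((u (\c.(\g.(\f.(\h.(g (f h))))))) u)
Alpha-equivalence: compare structure up to binder renaming.
Result: True

Answer: yes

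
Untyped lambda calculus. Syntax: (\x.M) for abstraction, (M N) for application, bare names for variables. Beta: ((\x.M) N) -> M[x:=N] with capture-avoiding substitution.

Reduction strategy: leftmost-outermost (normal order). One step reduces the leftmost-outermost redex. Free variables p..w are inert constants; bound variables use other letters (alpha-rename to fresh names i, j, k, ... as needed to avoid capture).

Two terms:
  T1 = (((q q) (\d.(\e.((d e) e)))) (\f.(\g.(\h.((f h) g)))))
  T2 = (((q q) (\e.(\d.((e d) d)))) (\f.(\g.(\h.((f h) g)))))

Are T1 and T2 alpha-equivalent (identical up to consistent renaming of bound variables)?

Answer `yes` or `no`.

Answer: yes

Derivation:
Term 1: (((q q) (\d.(\e.((d e) e)))) (\f.(\g.(\h.((f h) g)))))
Term 2: (((q q) (\e.(\d.((e d) d)))) (\f.(\g.(\h.((f h) g)))))
Alpha-equivalence: compare structure up to binder renaming.
Result: True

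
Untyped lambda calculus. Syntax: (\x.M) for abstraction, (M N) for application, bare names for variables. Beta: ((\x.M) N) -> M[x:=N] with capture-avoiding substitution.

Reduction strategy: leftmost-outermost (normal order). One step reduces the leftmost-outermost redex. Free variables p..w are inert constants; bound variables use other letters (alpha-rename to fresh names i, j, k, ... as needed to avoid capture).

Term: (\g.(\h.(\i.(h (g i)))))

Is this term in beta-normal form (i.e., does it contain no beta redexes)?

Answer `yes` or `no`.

Term: (\g.(\h.(\i.(h (g i)))))
No beta redexes found.

Answer: yes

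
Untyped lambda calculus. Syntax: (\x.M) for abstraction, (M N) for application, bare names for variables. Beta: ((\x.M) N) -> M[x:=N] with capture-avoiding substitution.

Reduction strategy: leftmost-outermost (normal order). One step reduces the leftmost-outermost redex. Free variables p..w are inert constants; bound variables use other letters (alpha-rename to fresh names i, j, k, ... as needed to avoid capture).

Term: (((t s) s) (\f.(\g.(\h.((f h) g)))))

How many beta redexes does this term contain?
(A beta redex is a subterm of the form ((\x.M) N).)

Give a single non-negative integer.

Term: (((t s) s) (\f.(\g.(\h.((f h) g)))))
  (no redexes)
Total redexes: 0

Answer: 0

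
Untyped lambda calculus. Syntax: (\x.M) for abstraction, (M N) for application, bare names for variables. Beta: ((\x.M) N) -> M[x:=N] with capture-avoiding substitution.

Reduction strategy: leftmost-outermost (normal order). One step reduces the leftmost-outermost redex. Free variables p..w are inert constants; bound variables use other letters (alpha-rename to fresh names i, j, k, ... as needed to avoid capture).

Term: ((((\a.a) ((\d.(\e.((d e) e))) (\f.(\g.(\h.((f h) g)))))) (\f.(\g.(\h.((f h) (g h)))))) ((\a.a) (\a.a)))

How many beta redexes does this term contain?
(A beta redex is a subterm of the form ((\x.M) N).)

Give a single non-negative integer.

Term: ((((\a.a) ((\d.(\e.((d e) e))) (\f.(\g.(\h.((f h) g)))))) (\f.(\g.(\h.((f h) (g h)))))) ((\a.a) (\a.a)))
  Redex: ((\a.a) ((\d.(\e.((d e) e))) (\f.(\g.(\h.((f h) g))))))
  Redex: ((\d.(\e.((d e) e))) (\f.(\g.(\h.((f h) g)))))
  Redex: ((\a.a) (\a.a))
Total redexes: 3

Answer: 3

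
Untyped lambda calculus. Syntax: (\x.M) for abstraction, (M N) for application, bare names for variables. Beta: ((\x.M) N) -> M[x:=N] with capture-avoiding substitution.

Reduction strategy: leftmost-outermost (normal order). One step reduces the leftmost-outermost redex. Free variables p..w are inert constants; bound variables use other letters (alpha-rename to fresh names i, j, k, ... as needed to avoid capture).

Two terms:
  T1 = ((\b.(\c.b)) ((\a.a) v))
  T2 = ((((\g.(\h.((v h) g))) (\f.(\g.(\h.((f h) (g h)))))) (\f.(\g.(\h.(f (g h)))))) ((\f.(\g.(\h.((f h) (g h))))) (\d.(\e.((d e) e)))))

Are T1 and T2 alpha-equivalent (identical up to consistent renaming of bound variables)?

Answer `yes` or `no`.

Term 1: ((\b.(\c.b)) ((\a.a) v))
Term 2: ((((\g.(\h.((v h) g))) (\f.(\g.(\h.((f h) (g h)))))) (\f.(\g.(\h.(f (g h)))))) ((\f.(\g.(\h.((f h) (g h))))) (\d.(\e.((d e) e)))))
Alpha-equivalence: compare structure up to binder renaming.
Result: False

Answer: no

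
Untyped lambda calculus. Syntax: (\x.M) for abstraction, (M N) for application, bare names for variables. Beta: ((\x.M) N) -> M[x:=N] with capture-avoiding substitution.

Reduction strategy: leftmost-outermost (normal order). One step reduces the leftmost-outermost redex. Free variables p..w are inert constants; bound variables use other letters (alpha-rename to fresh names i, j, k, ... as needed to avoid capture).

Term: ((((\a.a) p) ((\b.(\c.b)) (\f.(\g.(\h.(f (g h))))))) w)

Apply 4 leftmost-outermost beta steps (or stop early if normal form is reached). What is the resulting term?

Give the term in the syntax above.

Answer: ((p (\c.(\f.(\g.(\h.(f (g h))))))) w)

Derivation:
Step 0: ((((\a.a) p) ((\b.(\c.b)) (\f.(\g.(\h.(f (g h))))))) w)
Step 1: ((p ((\b.(\c.b)) (\f.(\g.(\h.(f (g h))))))) w)
Step 2: ((p (\c.(\f.(\g.(\h.(f (g h))))))) w)
Step 3: (normal form reached)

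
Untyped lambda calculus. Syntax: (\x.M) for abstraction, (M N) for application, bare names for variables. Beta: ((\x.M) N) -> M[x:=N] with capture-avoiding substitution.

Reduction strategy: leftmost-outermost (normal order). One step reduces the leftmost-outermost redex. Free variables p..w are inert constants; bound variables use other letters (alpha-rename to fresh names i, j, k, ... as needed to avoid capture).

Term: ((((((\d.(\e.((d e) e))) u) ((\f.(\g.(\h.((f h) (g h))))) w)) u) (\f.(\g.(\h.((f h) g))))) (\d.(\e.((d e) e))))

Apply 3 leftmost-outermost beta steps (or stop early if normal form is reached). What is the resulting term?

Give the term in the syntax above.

Step 0: ((((((\d.(\e.((d e) e))) u) ((\f.(\g.(\h.((f h) (g h))))) w)) u) (\f.(\g.(\h.((f h) g))))) (\d.(\e.((d e) e))))
Step 1: (((((\e.((u e) e)) ((\f.(\g.(\h.((f h) (g h))))) w)) u) (\f.(\g.(\h.((f h) g))))) (\d.(\e.((d e) e))))
Step 2: (((((u ((\f.(\g.(\h.((f h) (g h))))) w)) ((\f.(\g.(\h.((f h) (g h))))) w)) u) (\f.(\g.(\h.((f h) g))))) (\d.(\e.((d e) e))))
Step 3: (((((u (\g.(\h.((w h) (g h))))) ((\f.(\g.(\h.((f h) (g h))))) w)) u) (\f.(\g.(\h.((f h) g))))) (\d.(\e.((d e) e))))

Answer: (((((u (\g.(\h.((w h) (g h))))) ((\f.(\g.(\h.((f h) (g h))))) w)) u) (\f.(\g.(\h.((f h) g))))) (\d.(\e.((d e) e))))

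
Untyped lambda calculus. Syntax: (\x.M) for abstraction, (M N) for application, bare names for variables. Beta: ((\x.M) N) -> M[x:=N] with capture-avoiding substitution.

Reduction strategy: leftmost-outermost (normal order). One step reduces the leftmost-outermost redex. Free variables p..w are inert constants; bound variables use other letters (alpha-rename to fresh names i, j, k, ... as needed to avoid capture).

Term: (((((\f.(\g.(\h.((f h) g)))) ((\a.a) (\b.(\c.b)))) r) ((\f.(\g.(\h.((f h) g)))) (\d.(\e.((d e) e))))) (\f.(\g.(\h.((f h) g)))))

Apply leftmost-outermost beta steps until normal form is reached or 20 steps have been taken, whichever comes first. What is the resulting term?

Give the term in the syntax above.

Answer: (\h.((h (\f.(\g.(\h.((f h) g))))) (\f.(\g.(\h.((f h) g))))))

Derivation:
Step 0: (((((\f.(\g.(\h.((f h) g)))) ((\a.a) (\b.(\c.b)))) r) ((\f.(\g.(\h.((f h) g)))) (\d.(\e.((d e) e))))) (\f.(\g.(\h.((f h) g)))))
Step 1: ((((\g.(\h.((((\a.a) (\b.(\c.b))) h) g))) r) ((\f.(\g.(\h.((f h) g)))) (\d.(\e.((d e) e))))) (\f.(\g.(\h.((f h) g)))))
Step 2: (((\h.((((\a.a) (\b.(\c.b))) h) r)) ((\f.(\g.(\h.((f h) g)))) (\d.(\e.((d e) e))))) (\f.(\g.(\h.((f h) g)))))
Step 3: (((((\a.a) (\b.(\c.b))) ((\f.(\g.(\h.((f h) g)))) (\d.(\e.((d e) e))))) r) (\f.(\g.(\h.((f h) g)))))
Step 4: ((((\b.(\c.b)) ((\f.(\g.(\h.((f h) g)))) (\d.(\e.((d e) e))))) r) (\f.(\g.(\h.((f h) g)))))
Step 5: (((\c.((\f.(\g.(\h.((f h) g)))) (\d.(\e.((d e) e))))) r) (\f.(\g.(\h.((f h) g)))))
Step 6: (((\f.(\g.(\h.((f h) g)))) (\d.(\e.((d e) e)))) (\f.(\g.(\h.((f h) g)))))
Step 7: ((\g.(\h.(((\d.(\e.((d e) e))) h) g))) (\f.(\g.(\h.((f h) g)))))
Step 8: (\h.(((\d.(\e.((d e) e))) h) (\f.(\g.(\h.((f h) g))))))
Step 9: (\h.((\e.((h e) e)) (\f.(\g.(\h.((f h) g))))))
Step 10: (\h.((h (\f.(\g.(\h.((f h) g))))) (\f.(\g.(\h.((f h) g))))))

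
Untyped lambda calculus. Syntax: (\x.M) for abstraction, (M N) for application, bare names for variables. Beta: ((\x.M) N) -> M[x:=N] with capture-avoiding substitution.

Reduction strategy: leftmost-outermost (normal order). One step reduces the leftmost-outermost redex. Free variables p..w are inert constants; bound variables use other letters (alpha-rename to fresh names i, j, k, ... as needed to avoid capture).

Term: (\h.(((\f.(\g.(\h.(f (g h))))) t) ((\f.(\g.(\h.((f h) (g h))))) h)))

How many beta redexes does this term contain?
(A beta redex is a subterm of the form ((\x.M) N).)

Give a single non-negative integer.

Term: (\h.(((\f.(\g.(\h.(f (g h))))) t) ((\f.(\g.(\h.((f h) (g h))))) h)))
  Redex: ((\f.(\g.(\h.(f (g h))))) t)
  Redex: ((\f.(\g.(\h.((f h) (g h))))) h)
Total redexes: 2

Answer: 2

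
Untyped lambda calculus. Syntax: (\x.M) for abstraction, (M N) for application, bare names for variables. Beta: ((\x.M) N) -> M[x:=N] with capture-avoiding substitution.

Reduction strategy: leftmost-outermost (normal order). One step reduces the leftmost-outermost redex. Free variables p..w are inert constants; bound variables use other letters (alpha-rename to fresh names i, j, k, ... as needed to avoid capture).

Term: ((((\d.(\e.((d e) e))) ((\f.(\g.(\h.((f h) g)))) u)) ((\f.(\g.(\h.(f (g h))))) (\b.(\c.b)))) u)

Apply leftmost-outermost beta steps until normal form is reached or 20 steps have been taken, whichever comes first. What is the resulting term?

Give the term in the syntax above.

Step 0: ((((\d.(\e.((d e) e))) ((\f.(\g.(\h.((f h) g)))) u)) ((\f.(\g.(\h.(f (g h))))) (\b.(\c.b)))) u)
Step 1: (((\e.((((\f.(\g.(\h.((f h) g)))) u) e) e)) ((\f.(\g.(\h.(f (g h))))) (\b.(\c.b)))) u)
Step 2: (((((\f.(\g.(\h.((f h) g)))) u) ((\f.(\g.(\h.(f (g h))))) (\b.(\c.b)))) ((\f.(\g.(\h.(f (g h))))) (\b.(\c.b)))) u)
Step 3: ((((\g.(\h.((u h) g))) ((\f.(\g.(\h.(f (g h))))) (\b.(\c.b)))) ((\f.(\g.(\h.(f (g h))))) (\b.(\c.b)))) u)
Step 4: (((\h.((u h) ((\f.(\g.(\h.(f (g h))))) (\b.(\c.b))))) ((\f.(\g.(\h.(f (g h))))) (\b.(\c.b)))) u)
Step 5: (((u ((\f.(\g.(\h.(f (g h))))) (\b.(\c.b)))) ((\f.(\g.(\h.(f (g h))))) (\b.(\c.b)))) u)
Step 6: (((u (\g.(\h.((\b.(\c.b)) (g h))))) ((\f.(\g.(\h.(f (g h))))) (\b.(\c.b)))) u)
Step 7: (((u (\g.(\h.(\c.(g h))))) ((\f.(\g.(\h.(f (g h))))) (\b.(\c.b)))) u)
Step 8: (((u (\g.(\h.(\c.(g h))))) (\g.(\h.((\b.(\c.b)) (g h))))) u)
Step 9: (((u (\g.(\h.(\c.(g h))))) (\g.(\h.(\c.(g h))))) u)

Answer: (((u (\g.(\h.(\c.(g h))))) (\g.(\h.(\c.(g h))))) u)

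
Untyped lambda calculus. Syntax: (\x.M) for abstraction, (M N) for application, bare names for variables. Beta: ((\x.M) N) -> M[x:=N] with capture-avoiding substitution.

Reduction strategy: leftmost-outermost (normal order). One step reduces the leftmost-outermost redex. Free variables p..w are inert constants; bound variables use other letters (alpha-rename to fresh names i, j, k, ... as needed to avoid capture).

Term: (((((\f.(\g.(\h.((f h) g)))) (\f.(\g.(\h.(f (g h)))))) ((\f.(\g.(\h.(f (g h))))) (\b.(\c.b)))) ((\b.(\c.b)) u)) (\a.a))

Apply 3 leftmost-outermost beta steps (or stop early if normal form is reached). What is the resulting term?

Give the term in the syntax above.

Step 0: (((((\f.(\g.(\h.((f h) g)))) (\f.(\g.(\h.(f (g h)))))) ((\f.(\g.(\h.(f (g h))))) (\b.(\c.b)))) ((\b.(\c.b)) u)) (\a.a))
Step 1: ((((\g.(\h.(((\f.(\g.(\h.(f (g h))))) h) g))) ((\f.(\g.(\h.(f (g h))))) (\b.(\c.b)))) ((\b.(\c.b)) u)) (\a.a))
Step 2: (((\h.(((\f.(\g.(\h.(f (g h))))) h) ((\f.(\g.(\h.(f (g h))))) (\b.(\c.b))))) ((\b.(\c.b)) u)) (\a.a))
Step 3: ((((\f.(\g.(\h.(f (g h))))) ((\b.(\c.b)) u)) ((\f.(\g.(\h.(f (g h))))) (\b.(\c.b)))) (\a.a))

Answer: ((((\f.(\g.(\h.(f (g h))))) ((\b.(\c.b)) u)) ((\f.(\g.(\h.(f (g h))))) (\b.(\c.b)))) (\a.a))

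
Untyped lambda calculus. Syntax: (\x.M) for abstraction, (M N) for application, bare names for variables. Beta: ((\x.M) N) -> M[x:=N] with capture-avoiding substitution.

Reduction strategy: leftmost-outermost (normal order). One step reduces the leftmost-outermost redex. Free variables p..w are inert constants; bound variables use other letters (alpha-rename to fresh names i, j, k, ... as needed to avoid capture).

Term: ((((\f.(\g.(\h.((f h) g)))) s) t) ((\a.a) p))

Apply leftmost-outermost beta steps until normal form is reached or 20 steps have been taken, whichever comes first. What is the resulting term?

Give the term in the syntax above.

Answer: ((s p) t)

Derivation:
Step 0: ((((\f.(\g.(\h.((f h) g)))) s) t) ((\a.a) p))
Step 1: (((\g.(\h.((s h) g))) t) ((\a.a) p))
Step 2: ((\h.((s h) t)) ((\a.a) p))
Step 3: ((s ((\a.a) p)) t)
Step 4: ((s p) t)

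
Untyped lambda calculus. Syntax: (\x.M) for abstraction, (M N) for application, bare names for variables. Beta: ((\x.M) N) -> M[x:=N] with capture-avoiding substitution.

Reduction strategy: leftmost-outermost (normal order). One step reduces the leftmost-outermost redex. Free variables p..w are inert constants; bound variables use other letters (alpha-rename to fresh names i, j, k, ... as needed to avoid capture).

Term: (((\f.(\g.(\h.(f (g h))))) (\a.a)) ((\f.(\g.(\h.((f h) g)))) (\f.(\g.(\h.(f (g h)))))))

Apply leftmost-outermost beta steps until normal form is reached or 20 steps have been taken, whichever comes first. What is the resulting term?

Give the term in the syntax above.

Step 0: (((\f.(\g.(\h.(f (g h))))) (\a.a)) ((\f.(\g.(\h.((f h) g)))) (\f.(\g.(\h.(f (g h)))))))
Step 1: ((\g.(\h.((\a.a) (g h)))) ((\f.(\g.(\h.((f h) g)))) (\f.(\g.(\h.(f (g h)))))))
Step 2: (\h.((\a.a) (((\f.(\g.(\h.((f h) g)))) (\f.(\g.(\h.(f (g h)))))) h)))
Step 3: (\h.(((\f.(\g.(\h.((f h) g)))) (\f.(\g.(\h.(f (g h)))))) h))
Step 4: (\h.((\g.(\h.(((\f.(\g.(\h.(f (g h))))) h) g))) h))
Step 5: (\h.(\i.(((\f.(\g.(\h.(f (g h))))) i) h)))
Step 6: (\h.(\i.((\g.(\h.(i (g h)))) h)))
Step 7: (\h.(\i.(\j.(i (h j)))))

Answer: (\h.(\i.(\j.(i (h j)))))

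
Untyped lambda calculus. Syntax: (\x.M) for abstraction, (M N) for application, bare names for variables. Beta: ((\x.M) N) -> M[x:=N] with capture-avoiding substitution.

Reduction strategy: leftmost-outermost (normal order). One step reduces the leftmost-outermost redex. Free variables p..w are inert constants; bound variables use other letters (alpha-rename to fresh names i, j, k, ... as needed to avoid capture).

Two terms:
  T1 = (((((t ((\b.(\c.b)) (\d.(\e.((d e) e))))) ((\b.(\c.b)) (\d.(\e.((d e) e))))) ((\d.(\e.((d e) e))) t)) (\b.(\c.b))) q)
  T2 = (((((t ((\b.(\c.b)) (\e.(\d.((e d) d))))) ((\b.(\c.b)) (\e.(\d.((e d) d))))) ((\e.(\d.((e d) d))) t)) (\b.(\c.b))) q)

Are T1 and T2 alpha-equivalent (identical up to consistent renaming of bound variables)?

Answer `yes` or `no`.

Term 1: (((((t ((\b.(\c.b)) (\d.(\e.((d e) e))))) ((\b.(\c.b)) (\d.(\e.((d e) e))))) ((\d.(\e.((d e) e))) t)) (\b.(\c.b))) q)
Term 2: (((((t ((\b.(\c.b)) (\e.(\d.((e d) d))))) ((\b.(\c.b)) (\e.(\d.((e d) d))))) ((\e.(\d.((e d) d))) t)) (\b.(\c.b))) q)
Alpha-equivalence: compare structure up to binder renaming.
Result: True

Answer: yes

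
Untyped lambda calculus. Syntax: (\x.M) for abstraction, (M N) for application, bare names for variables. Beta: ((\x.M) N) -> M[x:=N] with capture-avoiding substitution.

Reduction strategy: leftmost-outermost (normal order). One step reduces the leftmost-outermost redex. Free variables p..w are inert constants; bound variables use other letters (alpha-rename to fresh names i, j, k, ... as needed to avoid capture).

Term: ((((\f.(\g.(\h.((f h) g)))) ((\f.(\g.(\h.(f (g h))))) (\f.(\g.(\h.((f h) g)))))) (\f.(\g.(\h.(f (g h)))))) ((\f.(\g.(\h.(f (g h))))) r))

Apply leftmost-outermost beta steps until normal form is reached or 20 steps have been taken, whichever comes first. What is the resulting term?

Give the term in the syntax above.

Answer: (\g.(\h.((r (\g.(\i.(h (g i))))) g)))

Derivation:
Step 0: ((((\f.(\g.(\h.((f h) g)))) ((\f.(\g.(\h.(f (g h))))) (\f.(\g.(\h.((f h) g)))))) (\f.(\g.(\h.(f (g h)))))) ((\f.(\g.(\h.(f (g h))))) r))
Step 1: (((\g.(\h.((((\f.(\g.(\h.(f (g h))))) (\f.(\g.(\h.((f h) g))))) h) g))) (\f.(\g.(\h.(f (g h)))))) ((\f.(\g.(\h.(f (g h))))) r))
Step 2: ((\h.((((\f.(\g.(\h.(f (g h))))) (\f.(\g.(\h.((f h) g))))) h) (\f.(\g.(\h.(f (g h))))))) ((\f.(\g.(\h.(f (g h))))) r))
Step 3: ((((\f.(\g.(\h.(f (g h))))) (\f.(\g.(\h.((f h) g))))) ((\f.(\g.(\h.(f (g h))))) r)) (\f.(\g.(\h.(f (g h))))))
Step 4: (((\g.(\h.((\f.(\g.(\h.((f h) g)))) (g h)))) ((\f.(\g.(\h.(f (g h))))) r)) (\f.(\g.(\h.(f (g h))))))
Step 5: ((\h.((\f.(\g.(\h.((f h) g)))) (((\f.(\g.(\h.(f (g h))))) r) h))) (\f.(\g.(\h.(f (g h))))))
Step 6: ((\f.(\g.(\h.((f h) g)))) (((\f.(\g.(\h.(f (g h))))) r) (\f.(\g.(\h.(f (g h)))))))
Step 7: (\g.(\h.(((((\f.(\g.(\h.(f (g h))))) r) (\f.(\g.(\h.(f (g h)))))) h) g)))
Step 8: (\g.(\h.((((\g.(\h.(r (g h)))) (\f.(\g.(\h.(f (g h)))))) h) g)))
Step 9: (\g.(\h.(((\h.(r ((\f.(\g.(\h.(f (g h))))) h))) h) g)))
Step 10: (\g.(\h.((r ((\f.(\g.(\h.(f (g h))))) h)) g)))
Step 11: (\g.(\h.((r (\g.(\i.(h (g i))))) g)))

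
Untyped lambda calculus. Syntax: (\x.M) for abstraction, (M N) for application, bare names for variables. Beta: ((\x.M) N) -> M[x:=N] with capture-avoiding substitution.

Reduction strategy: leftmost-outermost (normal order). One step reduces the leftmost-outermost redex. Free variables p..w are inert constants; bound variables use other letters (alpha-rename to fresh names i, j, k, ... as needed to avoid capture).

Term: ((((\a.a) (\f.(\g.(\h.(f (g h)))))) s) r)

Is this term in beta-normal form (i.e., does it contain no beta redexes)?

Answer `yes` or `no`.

Answer: no

Derivation:
Term: ((((\a.a) (\f.(\g.(\h.(f (g h)))))) s) r)
Found 1 beta redex(es).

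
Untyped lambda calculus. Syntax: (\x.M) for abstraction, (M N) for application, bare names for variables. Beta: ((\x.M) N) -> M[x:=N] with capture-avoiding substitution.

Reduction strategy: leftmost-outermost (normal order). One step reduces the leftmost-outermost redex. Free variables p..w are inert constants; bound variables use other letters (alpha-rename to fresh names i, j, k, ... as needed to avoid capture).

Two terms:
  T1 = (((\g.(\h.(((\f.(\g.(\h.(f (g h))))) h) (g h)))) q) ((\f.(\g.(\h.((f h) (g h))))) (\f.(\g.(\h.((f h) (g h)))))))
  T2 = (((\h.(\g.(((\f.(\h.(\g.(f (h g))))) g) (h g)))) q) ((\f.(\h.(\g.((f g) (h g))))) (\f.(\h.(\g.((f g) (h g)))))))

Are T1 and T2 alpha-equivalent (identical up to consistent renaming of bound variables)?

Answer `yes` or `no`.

Answer: yes

Derivation:
Term 1: (((\g.(\h.(((\f.(\g.(\h.(f (g h))))) h) (g h)))) q) ((\f.(\g.(\h.((f h) (g h))))) (\f.(\g.(\h.((f h) (g h)))))))
Term 2: (((\h.(\g.(((\f.(\h.(\g.(f (h g))))) g) (h g)))) q) ((\f.(\h.(\g.((f g) (h g))))) (\f.(\h.(\g.((f g) (h g)))))))
Alpha-equivalence: compare structure up to binder renaming.
Result: True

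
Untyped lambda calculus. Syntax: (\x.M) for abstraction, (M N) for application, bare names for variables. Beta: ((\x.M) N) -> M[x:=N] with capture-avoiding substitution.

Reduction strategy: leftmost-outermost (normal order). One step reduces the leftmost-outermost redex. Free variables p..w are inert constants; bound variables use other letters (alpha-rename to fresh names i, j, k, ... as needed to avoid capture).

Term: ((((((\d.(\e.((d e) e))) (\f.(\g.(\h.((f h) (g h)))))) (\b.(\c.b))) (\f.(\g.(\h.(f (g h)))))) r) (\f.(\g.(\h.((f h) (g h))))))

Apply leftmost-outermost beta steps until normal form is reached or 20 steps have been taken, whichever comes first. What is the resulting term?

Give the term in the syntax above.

Step 0: ((((((\d.(\e.((d e) e))) (\f.(\g.(\h.((f h) (g h)))))) (\b.(\c.b))) (\f.(\g.(\h.(f (g h)))))) r) (\f.(\g.(\h.((f h) (g h))))))
Step 1: (((((\e.(((\f.(\g.(\h.((f h) (g h))))) e) e)) (\b.(\c.b))) (\f.(\g.(\h.(f (g h)))))) r) (\f.(\g.(\h.((f h) (g h))))))
Step 2: ((((((\f.(\g.(\h.((f h) (g h))))) (\b.(\c.b))) (\b.(\c.b))) (\f.(\g.(\h.(f (g h)))))) r) (\f.(\g.(\h.((f h) (g h))))))
Step 3: (((((\g.(\h.(((\b.(\c.b)) h) (g h)))) (\b.(\c.b))) (\f.(\g.(\h.(f (g h)))))) r) (\f.(\g.(\h.((f h) (g h))))))
Step 4: ((((\h.(((\b.(\c.b)) h) ((\b.(\c.b)) h))) (\f.(\g.(\h.(f (g h)))))) r) (\f.(\g.(\h.((f h) (g h))))))
Step 5: (((((\b.(\c.b)) (\f.(\g.(\h.(f (g h)))))) ((\b.(\c.b)) (\f.(\g.(\h.(f (g h))))))) r) (\f.(\g.(\h.((f h) (g h))))))
Step 6: ((((\c.(\f.(\g.(\h.(f (g h)))))) ((\b.(\c.b)) (\f.(\g.(\h.(f (g h))))))) r) (\f.(\g.(\h.((f h) (g h))))))
Step 7: (((\f.(\g.(\h.(f (g h))))) r) (\f.(\g.(\h.((f h) (g h))))))
Step 8: ((\g.(\h.(r (g h)))) (\f.(\g.(\h.((f h) (g h))))))
Step 9: (\h.(r ((\f.(\g.(\h.((f h) (g h))))) h)))
Step 10: (\h.(r (\g.(\i.((h i) (g i))))))

Answer: (\h.(r (\g.(\i.((h i) (g i))))))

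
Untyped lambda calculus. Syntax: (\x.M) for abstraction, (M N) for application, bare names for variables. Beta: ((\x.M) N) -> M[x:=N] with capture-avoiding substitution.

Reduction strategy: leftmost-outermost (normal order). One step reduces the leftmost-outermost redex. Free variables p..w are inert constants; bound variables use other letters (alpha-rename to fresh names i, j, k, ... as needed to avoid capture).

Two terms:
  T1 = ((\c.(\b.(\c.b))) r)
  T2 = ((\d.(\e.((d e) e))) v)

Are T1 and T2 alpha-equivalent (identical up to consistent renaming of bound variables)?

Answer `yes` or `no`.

Term 1: ((\c.(\b.(\c.b))) r)
Term 2: ((\d.(\e.((d e) e))) v)
Alpha-equivalence: compare structure up to binder renaming.
Result: False

Answer: no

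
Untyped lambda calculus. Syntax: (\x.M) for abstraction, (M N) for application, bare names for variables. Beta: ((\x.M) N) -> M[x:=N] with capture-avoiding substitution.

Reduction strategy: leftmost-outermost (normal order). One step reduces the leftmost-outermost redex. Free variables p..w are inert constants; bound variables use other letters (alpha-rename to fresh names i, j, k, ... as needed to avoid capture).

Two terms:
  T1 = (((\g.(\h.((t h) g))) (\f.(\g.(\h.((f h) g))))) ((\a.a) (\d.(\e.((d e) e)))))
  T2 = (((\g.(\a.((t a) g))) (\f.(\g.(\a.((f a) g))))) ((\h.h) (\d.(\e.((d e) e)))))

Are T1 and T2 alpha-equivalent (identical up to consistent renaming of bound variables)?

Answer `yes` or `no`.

Term 1: (((\g.(\h.((t h) g))) (\f.(\g.(\h.((f h) g))))) ((\a.a) (\d.(\e.((d e) e)))))
Term 2: (((\g.(\a.((t a) g))) (\f.(\g.(\a.((f a) g))))) ((\h.h) (\d.(\e.((d e) e)))))
Alpha-equivalence: compare structure up to binder renaming.
Result: True

Answer: yes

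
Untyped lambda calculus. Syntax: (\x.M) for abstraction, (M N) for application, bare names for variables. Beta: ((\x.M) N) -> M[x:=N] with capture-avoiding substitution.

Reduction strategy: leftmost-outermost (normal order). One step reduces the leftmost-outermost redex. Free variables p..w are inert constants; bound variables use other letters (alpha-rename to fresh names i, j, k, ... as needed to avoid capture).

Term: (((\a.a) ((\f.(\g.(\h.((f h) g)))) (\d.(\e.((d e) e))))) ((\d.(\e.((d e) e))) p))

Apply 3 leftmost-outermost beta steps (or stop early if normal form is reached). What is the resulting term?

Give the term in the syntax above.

Answer: (\h.(((\d.(\e.((d e) e))) h) ((\d.(\e.((d e) e))) p)))

Derivation:
Step 0: (((\a.a) ((\f.(\g.(\h.((f h) g)))) (\d.(\e.((d e) e))))) ((\d.(\e.((d e) e))) p))
Step 1: (((\f.(\g.(\h.((f h) g)))) (\d.(\e.((d e) e)))) ((\d.(\e.((d e) e))) p))
Step 2: ((\g.(\h.(((\d.(\e.((d e) e))) h) g))) ((\d.(\e.((d e) e))) p))
Step 3: (\h.(((\d.(\e.((d e) e))) h) ((\d.(\e.((d e) e))) p)))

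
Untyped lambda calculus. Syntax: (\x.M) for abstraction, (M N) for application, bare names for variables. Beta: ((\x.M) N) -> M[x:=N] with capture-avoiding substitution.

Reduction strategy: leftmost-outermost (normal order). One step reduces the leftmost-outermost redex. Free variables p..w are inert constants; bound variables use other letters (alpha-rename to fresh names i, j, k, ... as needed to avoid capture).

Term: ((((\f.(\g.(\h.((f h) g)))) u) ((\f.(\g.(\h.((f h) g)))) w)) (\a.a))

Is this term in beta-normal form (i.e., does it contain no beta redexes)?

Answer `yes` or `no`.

Answer: no

Derivation:
Term: ((((\f.(\g.(\h.((f h) g)))) u) ((\f.(\g.(\h.((f h) g)))) w)) (\a.a))
Found 2 beta redex(es).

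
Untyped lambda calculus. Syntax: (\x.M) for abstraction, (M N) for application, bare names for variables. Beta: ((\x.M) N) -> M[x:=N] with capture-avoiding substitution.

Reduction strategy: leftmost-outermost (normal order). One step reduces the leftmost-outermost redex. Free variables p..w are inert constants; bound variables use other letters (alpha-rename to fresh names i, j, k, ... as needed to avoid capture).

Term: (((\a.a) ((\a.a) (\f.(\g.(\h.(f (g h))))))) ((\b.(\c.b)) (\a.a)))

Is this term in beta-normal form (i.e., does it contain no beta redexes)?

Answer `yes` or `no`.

Term: (((\a.a) ((\a.a) (\f.(\g.(\h.(f (g h))))))) ((\b.(\c.b)) (\a.a)))
Found 3 beta redex(es).

Answer: no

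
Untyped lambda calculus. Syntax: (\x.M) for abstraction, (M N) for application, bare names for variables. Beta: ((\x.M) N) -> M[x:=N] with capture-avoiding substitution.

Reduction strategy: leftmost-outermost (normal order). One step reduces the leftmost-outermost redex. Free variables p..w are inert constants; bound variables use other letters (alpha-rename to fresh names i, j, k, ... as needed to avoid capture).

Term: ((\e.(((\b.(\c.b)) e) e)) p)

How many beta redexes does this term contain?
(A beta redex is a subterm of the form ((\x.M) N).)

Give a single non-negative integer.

Answer: 2

Derivation:
Term: ((\e.(((\b.(\c.b)) e) e)) p)
  Redex: ((\e.(((\b.(\c.b)) e) e)) p)
  Redex: ((\b.(\c.b)) e)
Total redexes: 2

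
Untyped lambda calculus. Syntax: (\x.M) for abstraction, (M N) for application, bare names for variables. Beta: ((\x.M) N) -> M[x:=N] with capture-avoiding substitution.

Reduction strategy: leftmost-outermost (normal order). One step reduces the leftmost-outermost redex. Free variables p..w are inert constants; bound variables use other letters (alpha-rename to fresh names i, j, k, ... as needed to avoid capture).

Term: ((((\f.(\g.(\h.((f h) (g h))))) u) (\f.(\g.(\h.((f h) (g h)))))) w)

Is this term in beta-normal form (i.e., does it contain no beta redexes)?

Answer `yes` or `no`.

Term: ((((\f.(\g.(\h.((f h) (g h))))) u) (\f.(\g.(\h.((f h) (g h)))))) w)
Found 1 beta redex(es).

Answer: no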